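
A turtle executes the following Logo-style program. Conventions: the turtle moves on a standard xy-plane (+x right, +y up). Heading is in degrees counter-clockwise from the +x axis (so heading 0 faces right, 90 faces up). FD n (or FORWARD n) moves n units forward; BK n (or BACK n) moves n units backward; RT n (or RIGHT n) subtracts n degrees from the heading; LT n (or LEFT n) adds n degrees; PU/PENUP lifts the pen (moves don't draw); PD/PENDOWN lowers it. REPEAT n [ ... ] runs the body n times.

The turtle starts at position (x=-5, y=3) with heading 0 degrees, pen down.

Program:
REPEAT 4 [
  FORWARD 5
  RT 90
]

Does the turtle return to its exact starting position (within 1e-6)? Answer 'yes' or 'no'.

Executing turtle program step by step:
Start: pos=(-5,3), heading=0, pen down
REPEAT 4 [
  -- iteration 1/4 --
  FD 5: (-5,3) -> (0,3) [heading=0, draw]
  RT 90: heading 0 -> 270
  -- iteration 2/4 --
  FD 5: (0,3) -> (0,-2) [heading=270, draw]
  RT 90: heading 270 -> 180
  -- iteration 3/4 --
  FD 5: (0,-2) -> (-5,-2) [heading=180, draw]
  RT 90: heading 180 -> 90
  -- iteration 4/4 --
  FD 5: (-5,-2) -> (-5,3) [heading=90, draw]
  RT 90: heading 90 -> 0
]
Final: pos=(-5,3), heading=0, 4 segment(s) drawn

Start position: (-5, 3)
Final position: (-5, 3)
Distance = 0; < 1e-6 -> CLOSED

Answer: yes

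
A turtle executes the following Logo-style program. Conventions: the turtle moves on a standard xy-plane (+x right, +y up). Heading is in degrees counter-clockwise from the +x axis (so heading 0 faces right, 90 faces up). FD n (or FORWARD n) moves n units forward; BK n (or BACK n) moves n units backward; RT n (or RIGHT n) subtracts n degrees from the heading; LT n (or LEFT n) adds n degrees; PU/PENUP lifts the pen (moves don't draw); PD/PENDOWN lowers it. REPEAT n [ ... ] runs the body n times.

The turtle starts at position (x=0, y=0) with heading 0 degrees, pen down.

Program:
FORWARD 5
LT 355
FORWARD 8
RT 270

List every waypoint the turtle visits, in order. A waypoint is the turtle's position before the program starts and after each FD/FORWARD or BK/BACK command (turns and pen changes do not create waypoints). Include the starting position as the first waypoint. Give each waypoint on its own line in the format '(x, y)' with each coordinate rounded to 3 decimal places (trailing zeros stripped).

Executing turtle program step by step:
Start: pos=(0,0), heading=0, pen down
FD 5: (0,0) -> (5,0) [heading=0, draw]
LT 355: heading 0 -> 355
FD 8: (5,0) -> (12.97,-0.697) [heading=355, draw]
RT 270: heading 355 -> 85
Final: pos=(12.97,-0.697), heading=85, 2 segment(s) drawn
Waypoints (3 total):
(0, 0)
(5, 0)
(12.97, -0.697)

Answer: (0, 0)
(5, 0)
(12.97, -0.697)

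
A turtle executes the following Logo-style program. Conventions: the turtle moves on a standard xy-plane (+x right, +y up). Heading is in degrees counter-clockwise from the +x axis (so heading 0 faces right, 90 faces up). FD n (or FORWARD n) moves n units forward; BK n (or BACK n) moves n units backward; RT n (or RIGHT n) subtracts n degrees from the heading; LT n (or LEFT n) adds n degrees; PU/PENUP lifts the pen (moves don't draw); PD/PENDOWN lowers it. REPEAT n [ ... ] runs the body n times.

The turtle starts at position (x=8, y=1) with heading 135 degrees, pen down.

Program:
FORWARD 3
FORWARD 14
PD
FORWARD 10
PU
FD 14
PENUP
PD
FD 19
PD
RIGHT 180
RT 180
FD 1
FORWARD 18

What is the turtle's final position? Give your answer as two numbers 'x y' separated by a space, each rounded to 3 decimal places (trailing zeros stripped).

Executing turtle program step by step:
Start: pos=(8,1), heading=135, pen down
FD 3: (8,1) -> (5.879,3.121) [heading=135, draw]
FD 14: (5.879,3.121) -> (-4.021,13.021) [heading=135, draw]
PD: pen down
FD 10: (-4.021,13.021) -> (-11.092,20.092) [heading=135, draw]
PU: pen up
FD 14: (-11.092,20.092) -> (-20.991,29.991) [heading=135, move]
PU: pen up
PD: pen down
FD 19: (-20.991,29.991) -> (-34.426,43.426) [heading=135, draw]
PD: pen down
RT 180: heading 135 -> 315
RT 180: heading 315 -> 135
FD 1: (-34.426,43.426) -> (-35.134,44.134) [heading=135, draw]
FD 18: (-35.134,44.134) -> (-47.861,56.861) [heading=135, draw]
Final: pos=(-47.861,56.861), heading=135, 6 segment(s) drawn

Answer: -47.861 56.861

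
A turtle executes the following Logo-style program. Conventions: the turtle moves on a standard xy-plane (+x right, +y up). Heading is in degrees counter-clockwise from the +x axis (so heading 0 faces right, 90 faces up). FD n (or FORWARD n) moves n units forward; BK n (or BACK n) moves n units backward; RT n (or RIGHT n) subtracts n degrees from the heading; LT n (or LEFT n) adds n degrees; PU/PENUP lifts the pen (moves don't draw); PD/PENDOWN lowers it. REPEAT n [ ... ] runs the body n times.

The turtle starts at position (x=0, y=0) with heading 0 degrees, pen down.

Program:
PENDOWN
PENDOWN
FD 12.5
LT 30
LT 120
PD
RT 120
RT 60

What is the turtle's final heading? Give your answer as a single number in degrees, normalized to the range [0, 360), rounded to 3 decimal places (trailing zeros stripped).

Executing turtle program step by step:
Start: pos=(0,0), heading=0, pen down
PD: pen down
PD: pen down
FD 12.5: (0,0) -> (12.5,0) [heading=0, draw]
LT 30: heading 0 -> 30
LT 120: heading 30 -> 150
PD: pen down
RT 120: heading 150 -> 30
RT 60: heading 30 -> 330
Final: pos=(12.5,0), heading=330, 1 segment(s) drawn

Answer: 330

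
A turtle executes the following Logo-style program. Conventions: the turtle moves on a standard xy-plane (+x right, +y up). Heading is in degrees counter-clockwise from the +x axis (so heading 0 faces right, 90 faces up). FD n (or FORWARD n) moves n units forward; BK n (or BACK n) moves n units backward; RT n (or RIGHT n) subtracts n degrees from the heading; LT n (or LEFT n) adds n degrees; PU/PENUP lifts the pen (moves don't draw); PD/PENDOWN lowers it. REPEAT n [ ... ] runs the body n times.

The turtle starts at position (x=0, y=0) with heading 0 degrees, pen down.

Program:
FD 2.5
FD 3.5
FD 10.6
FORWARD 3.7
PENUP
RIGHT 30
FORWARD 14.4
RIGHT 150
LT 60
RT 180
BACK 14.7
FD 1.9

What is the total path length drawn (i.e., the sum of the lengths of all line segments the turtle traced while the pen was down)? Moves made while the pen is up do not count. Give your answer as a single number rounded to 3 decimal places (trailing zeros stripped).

Executing turtle program step by step:
Start: pos=(0,0), heading=0, pen down
FD 2.5: (0,0) -> (2.5,0) [heading=0, draw]
FD 3.5: (2.5,0) -> (6,0) [heading=0, draw]
FD 10.6: (6,0) -> (16.6,0) [heading=0, draw]
FD 3.7: (16.6,0) -> (20.3,0) [heading=0, draw]
PU: pen up
RT 30: heading 0 -> 330
FD 14.4: (20.3,0) -> (32.771,-7.2) [heading=330, move]
RT 150: heading 330 -> 180
LT 60: heading 180 -> 240
RT 180: heading 240 -> 60
BK 14.7: (32.771,-7.2) -> (25.421,-19.931) [heading=60, move]
FD 1.9: (25.421,-19.931) -> (26.371,-18.285) [heading=60, move]
Final: pos=(26.371,-18.285), heading=60, 4 segment(s) drawn

Segment lengths:
  seg 1: (0,0) -> (2.5,0), length = 2.5
  seg 2: (2.5,0) -> (6,0), length = 3.5
  seg 3: (6,0) -> (16.6,0), length = 10.6
  seg 4: (16.6,0) -> (20.3,0), length = 3.7
Total = 20.3

Answer: 20.3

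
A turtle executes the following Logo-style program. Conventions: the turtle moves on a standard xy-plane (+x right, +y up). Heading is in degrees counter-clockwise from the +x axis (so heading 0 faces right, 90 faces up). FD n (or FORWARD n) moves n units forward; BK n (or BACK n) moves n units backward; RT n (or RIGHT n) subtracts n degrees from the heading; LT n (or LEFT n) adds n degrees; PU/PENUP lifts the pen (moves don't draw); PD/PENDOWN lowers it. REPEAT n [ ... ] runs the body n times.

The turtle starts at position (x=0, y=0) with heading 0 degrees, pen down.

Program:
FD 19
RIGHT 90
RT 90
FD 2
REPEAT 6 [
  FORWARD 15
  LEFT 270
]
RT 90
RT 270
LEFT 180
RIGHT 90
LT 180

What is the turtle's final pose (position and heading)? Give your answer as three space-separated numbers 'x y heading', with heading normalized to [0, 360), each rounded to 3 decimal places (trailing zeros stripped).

Answer: 2 15 270

Derivation:
Executing turtle program step by step:
Start: pos=(0,0), heading=0, pen down
FD 19: (0,0) -> (19,0) [heading=0, draw]
RT 90: heading 0 -> 270
RT 90: heading 270 -> 180
FD 2: (19,0) -> (17,0) [heading=180, draw]
REPEAT 6 [
  -- iteration 1/6 --
  FD 15: (17,0) -> (2,0) [heading=180, draw]
  LT 270: heading 180 -> 90
  -- iteration 2/6 --
  FD 15: (2,0) -> (2,15) [heading=90, draw]
  LT 270: heading 90 -> 0
  -- iteration 3/6 --
  FD 15: (2,15) -> (17,15) [heading=0, draw]
  LT 270: heading 0 -> 270
  -- iteration 4/6 --
  FD 15: (17,15) -> (17,0) [heading=270, draw]
  LT 270: heading 270 -> 180
  -- iteration 5/6 --
  FD 15: (17,0) -> (2,0) [heading=180, draw]
  LT 270: heading 180 -> 90
  -- iteration 6/6 --
  FD 15: (2,0) -> (2,15) [heading=90, draw]
  LT 270: heading 90 -> 0
]
RT 90: heading 0 -> 270
RT 270: heading 270 -> 0
LT 180: heading 0 -> 180
RT 90: heading 180 -> 90
LT 180: heading 90 -> 270
Final: pos=(2,15), heading=270, 8 segment(s) drawn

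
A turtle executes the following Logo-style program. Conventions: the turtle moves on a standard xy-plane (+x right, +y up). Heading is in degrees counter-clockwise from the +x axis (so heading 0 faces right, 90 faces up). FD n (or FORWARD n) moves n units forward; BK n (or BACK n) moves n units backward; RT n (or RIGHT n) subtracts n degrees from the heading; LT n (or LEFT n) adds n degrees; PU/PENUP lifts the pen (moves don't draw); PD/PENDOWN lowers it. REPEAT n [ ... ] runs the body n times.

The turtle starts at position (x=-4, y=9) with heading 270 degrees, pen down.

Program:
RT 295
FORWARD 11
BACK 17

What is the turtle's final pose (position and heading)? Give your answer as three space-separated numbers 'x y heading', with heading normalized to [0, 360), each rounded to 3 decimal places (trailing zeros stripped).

Executing turtle program step by step:
Start: pos=(-4,9), heading=270, pen down
RT 295: heading 270 -> 335
FD 11: (-4,9) -> (5.969,4.351) [heading=335, draw]
BK 17: (5.969,4.351) -> (-9.438,11.536) [heading=335, draw]
Final: pos=(-9.438,11.536), heading=335, 2 segment(s) drawn

Answer: -9.438 11.536 335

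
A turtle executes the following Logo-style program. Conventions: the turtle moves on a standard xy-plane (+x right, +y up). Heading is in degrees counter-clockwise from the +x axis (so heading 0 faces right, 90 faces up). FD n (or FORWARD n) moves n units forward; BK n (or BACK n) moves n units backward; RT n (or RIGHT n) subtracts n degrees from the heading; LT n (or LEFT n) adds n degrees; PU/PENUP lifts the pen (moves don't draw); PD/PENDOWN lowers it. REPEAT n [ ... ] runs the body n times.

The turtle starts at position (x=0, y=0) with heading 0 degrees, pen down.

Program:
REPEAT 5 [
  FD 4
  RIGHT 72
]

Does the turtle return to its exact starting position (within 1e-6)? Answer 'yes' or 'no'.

Executing turtle program step by step:
Start: pos=(0,0), heading=0, pen down
REPEAT 5 [
  -- iteration 1/5 --
  FD 4: (0,0) -> (4,0) [heading=0, draw]
  RT 72: heading 0 -> 288
  -- iteration 2/5 --
  FD 4: (4,0) -> (5.236,-3.804) [heading=288, draw]
  RT 72: heading 288 -> 216
  -- iteration 3/5 --
  FD 4: (5.236,-3.804) -> (2,-6.155) [heading=216, draw]
  RT 72: heading 216 -> 144
  -- iteration 4/5 --
  FD 4: (2,-6.155) -> (-1.236,-3.804) [heading=144, draw]
  RT 72: heading 144 -> 72
  -- iteration 5/5 --
  FD 4: (-1.236,-3.804) -> (0,0) [heading=72, draw]
  RT 72: heading 72 -> 0
]
Final: pos=(0,0), heading=0, 5 segment(s) drawn

Start position: (0, 0)
Final position: (0, 0)
Distance = 0; < 1e-6 -> CLOSED

Answer: yes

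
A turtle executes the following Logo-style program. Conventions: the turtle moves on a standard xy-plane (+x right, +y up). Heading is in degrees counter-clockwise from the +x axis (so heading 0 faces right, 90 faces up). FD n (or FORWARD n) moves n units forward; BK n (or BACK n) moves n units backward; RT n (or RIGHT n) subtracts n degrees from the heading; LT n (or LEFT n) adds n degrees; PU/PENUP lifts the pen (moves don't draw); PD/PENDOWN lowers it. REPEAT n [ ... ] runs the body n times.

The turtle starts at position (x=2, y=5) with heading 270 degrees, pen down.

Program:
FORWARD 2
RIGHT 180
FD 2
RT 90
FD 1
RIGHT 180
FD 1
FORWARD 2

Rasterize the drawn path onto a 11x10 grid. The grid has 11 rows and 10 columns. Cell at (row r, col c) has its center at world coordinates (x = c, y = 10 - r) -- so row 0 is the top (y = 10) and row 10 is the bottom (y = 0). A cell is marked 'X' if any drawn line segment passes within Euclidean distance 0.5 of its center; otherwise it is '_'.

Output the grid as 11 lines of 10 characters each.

Segment 0: (2,5) -> (2,3)
Segment 1: (2,3) -> (2,5)
Segment 2: (2,5) -> (3,5)
Segment 3: (3,5) -> (2,5)
Segment 4: (2,5) -> (0,5)

Answer: __________
__________
__________
__________
__________
XXXX______
__X_______
__X_______
__________
__________
__________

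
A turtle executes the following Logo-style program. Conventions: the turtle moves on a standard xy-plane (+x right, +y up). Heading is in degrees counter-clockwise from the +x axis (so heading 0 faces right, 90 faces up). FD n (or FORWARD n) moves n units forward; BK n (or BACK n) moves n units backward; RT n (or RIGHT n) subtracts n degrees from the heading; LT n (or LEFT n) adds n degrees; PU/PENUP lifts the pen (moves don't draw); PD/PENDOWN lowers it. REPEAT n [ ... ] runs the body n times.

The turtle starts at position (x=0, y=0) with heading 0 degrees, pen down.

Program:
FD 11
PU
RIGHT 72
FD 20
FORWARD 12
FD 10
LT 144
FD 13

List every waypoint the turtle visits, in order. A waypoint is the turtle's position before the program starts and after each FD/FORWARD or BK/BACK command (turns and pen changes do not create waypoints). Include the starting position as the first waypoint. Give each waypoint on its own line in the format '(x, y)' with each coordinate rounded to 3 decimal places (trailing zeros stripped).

Executing turtle program step by step:
Start: pos=(0,0), heading=0, pen down
FD 11: (0,0) -> (11,0) [heading=0, draw]
PU: pen up
RT 72: heading 0 -> 288
FD 20: (11,0) -> (17.18,-19.021) [heading=288, move]
FD 12: (17.18,-19.021) -> (20.889,-30.434) [heading=288, move]
FD 10: (20.889,-30.434) -> (23.979,-39.944) [heading=288, move]
LT 144: heading 288 -> 72
FD 13: (23.979,-39.944) -> (27.996,-27.581) [heading=72, move]
Final: pos=(27.996,-27.581), heading=72, 1 segment(s) drawn
Waypoints (6 total):
(0, 0)
(11, 0)
(17.18, -19.021)
(20.889, -30.434)
(23.979, -39.944)
(27.996, -27.581)

Answer: (0, 0)
(11, 0)
(17.18, -19.021)
(20.889, -30.434)
(23.979, -39.944)
(27.996, -27.581)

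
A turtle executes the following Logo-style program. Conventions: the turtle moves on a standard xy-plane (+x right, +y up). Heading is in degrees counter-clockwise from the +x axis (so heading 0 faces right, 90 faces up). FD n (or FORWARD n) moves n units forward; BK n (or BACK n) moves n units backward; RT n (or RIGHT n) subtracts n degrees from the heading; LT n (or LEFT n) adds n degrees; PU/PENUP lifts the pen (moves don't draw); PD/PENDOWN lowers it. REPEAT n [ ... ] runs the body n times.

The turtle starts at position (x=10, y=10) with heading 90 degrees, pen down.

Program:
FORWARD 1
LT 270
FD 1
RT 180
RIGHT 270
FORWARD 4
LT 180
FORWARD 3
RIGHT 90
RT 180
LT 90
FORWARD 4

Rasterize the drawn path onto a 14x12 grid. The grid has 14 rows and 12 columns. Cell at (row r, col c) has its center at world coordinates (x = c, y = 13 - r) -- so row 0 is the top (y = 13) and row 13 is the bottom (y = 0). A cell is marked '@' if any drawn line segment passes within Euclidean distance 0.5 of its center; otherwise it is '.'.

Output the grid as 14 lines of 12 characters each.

Answer: ............
............
..........@@
..........@@
...........@
...........@
...........@
...........@
............
............
............
............
............
............

Derivation:
Segment 0: (10,10) -> (10,11)
Segment 1: (10,11) -> (11,11)
Segment 2: (11,11) -> (11,7)
Segment 3: (11,7) -> (11,10)
Segment 4: (11,10) -> (11,6)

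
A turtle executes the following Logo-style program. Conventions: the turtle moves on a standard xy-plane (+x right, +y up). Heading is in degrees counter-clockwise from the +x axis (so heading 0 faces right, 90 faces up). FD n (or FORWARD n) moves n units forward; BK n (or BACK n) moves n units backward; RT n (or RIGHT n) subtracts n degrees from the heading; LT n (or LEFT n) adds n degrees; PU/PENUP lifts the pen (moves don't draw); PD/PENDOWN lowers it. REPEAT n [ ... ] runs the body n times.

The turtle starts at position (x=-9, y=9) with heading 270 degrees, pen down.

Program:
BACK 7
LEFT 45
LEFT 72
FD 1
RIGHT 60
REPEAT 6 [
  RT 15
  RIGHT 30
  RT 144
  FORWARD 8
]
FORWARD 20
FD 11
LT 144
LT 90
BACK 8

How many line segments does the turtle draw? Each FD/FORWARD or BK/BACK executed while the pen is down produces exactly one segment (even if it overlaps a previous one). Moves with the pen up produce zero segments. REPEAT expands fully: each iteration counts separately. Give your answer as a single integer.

Answer: 11

Derivation:
Executing turtle program step by step:
Start: pos=(-9,9), heading=270, pen down
BK 7: (-9,9) -> (-9,16) [heading=270, draw]
LT 45: heading 270 -> 315
LT 72: heading 315 -> 27
FD 1: (-9,16) -> (-8.109,16.454) [heading=27, draw]
RT 60: heading 27 -> 327
REPEAT 6 [
  -- iteration 1/6 --
  RT 15: heading 327 -> 312
  RT 30: heading 312 -> 282
  RT 144: heading 282 -> 138
  FD 8: (-8.109,16.454) -> (-14.054,21.807) [heading=138, draw]
  -- iteration 2/6 --
  RT 15: heading 138 -> 123
  RT 30: heading 123 -> 93
  RT 144: heading 93 -> 309
  FD 8: (-14.054,21.807) -> (-9.02,15.59) [heading=309, draw]
  -- iteration 3/6 --
  RT 15: heading 309 -> 294
  RT 30: heading 294 -> 264
  RT 144: heading 264 -> 120
  FD 8: (-9.02,15.59) -> (-13.02,22.518) [heading=120, draw]
  -- iteration 4/6 --
  RT 15: heading 120 -> 105
  RT 30: heading 105 -> 75
  RT 144: heading 75 -> 291
  FD 8: (-13.02,22.518) -> (-10.153,15.049) [heading=291, draw]
  -- iteration 5/6 --
  RT 15: heading 291 -> 276
  RT 30: heading 276 -> 246
  RT 144: heading 246 -> 102
  FD 8: (-10.153,15.049) -> (-11.816,22.875) [heading=102, draw]
  -- iteration 6/6 --
  RT 15: heading 102 -> 87
  RT 30: heading 87 -> 57
  RT 144: heading 57 -> 273
  FD 8: (-11.816,22.875) -> (-11.397,14.886) [heading=273, draw]
]
FD 20: (-11.397,14.886) -> (-10.351,-5.087) [heading=273, draw]
FD 11: (-10.351,-5.087) -> (-9.775,-16.072) [heading=273, draw]
LT 144: heading 273 -> 57
LT 90: heading 57 -> 147
BK 8: (-9.775,-16.072) -> (-3.065,-20.429) [heading=147, draw]
Final: pos=(-3.065,-20.429), heading=147, 11 segment(s) drawn
Segments drawn: 11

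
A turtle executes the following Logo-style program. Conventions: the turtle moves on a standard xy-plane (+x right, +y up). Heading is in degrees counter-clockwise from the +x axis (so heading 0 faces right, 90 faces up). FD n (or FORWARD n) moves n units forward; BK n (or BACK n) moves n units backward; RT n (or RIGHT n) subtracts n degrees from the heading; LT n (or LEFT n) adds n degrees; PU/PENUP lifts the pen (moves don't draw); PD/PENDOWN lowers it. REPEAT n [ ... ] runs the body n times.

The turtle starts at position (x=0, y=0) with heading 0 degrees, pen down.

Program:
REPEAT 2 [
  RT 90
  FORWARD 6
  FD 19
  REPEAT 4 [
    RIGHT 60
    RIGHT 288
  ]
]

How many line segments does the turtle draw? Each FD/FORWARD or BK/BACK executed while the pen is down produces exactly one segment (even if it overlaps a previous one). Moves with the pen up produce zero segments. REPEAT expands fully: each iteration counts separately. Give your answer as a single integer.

Answer: 4

Derivation:
Executing turtle program step by step:
Start: pos=(0,0), heading=0, pen down
REPEAT 2 [
  -- iteration 1/2 --
  RT 90: heading 0 -> 270
  FD 6: (0,0) -> (0,-6) [heading=270, draw]
  FD 19: (0,-6) -> (0,-25) [heading=270, draw]
  REPEAT 4 [
    -- iteration 1/4 --
    RT 60: heading 270 -> 210
    RT 288: heading 210 -> 282
    -- iteration 2/4 --
    RT 60: heading 282 -> 222
    RT 288: heading 222 -> 294
    -- iteration 3/4 --
    RT 60: heading 294 -> 234
    RT 288: heading 234 -> 306
    -- iteration 4/4 --
    RT 60: heading 306 -> 246
    RT 288: heading 246 -> 318
  ]
  -- iteration 2/2 --
  RT 90: heading 318 -> 228
  FD 6: (0,-25) -> (-4.015,-29.459) [heading=228, draw]
  FD 19: (-4.015,-29.459) -> (-16.728,-43.579) [heading=228, draw]
  REPEAT 4 [
    -- iteration 1/4 --
    RT 60: heading 228 -> 168
    RT 288: heading 168 -> 240
    -- iteration 2/4 --
    RT 60: heading 240 -> 180
    RT 288: heading 180 -> 252
    -- iteration 3/4 --
    RT 60: heading 252 -> 192
    RT 288: heading 192 -> 264
    -- iteration 4/4 --
    RT 60: heading 264 -> 204
    RT 288: heading 204 -> 276
  ]
]
Final: pos=(-16.728,-43.579), heading=276, 4 segment(s) drawn
Segments drawn: 4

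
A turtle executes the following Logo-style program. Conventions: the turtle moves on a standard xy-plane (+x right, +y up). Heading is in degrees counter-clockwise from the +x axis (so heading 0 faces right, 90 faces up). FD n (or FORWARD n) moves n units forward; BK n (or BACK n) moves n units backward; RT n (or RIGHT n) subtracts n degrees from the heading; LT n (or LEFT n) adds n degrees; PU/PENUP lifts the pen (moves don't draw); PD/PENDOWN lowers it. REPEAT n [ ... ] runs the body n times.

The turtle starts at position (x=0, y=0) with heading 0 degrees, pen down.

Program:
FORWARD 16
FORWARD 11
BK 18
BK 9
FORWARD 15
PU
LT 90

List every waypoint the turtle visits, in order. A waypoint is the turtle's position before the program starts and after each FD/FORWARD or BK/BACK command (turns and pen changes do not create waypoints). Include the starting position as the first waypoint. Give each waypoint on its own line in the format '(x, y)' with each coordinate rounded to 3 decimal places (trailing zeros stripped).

Executing turtle program step by step:
Start: pos=(0,0), heading=0, pen down
FD 16: (0,0) -> (16,0) [heading=0, draw]
FD 11: (16,0) -> (27,0) [heading=0, draw]
BK 18: (27,0) -> (9,0) [heading=0, draw]
BK 9: (9,0) -> (0,0) [heading=0, draw]
FD 15: (0,0) -> (15,0) [heading=0, draw]
PU: pen up
LT 90: heading 0 -> 90
Final: pos=(15,0), heading=90, 5 segment(s) drawn
Waypoints (6 total):
(0, 0)
(16, 0)
(27, 0)
(9, 0)
(0, 0)
(15, 0)

Answer: (0, 0)
(16, 0)
(27, 0)
(9, 0)
(0, 0)
(15, 0)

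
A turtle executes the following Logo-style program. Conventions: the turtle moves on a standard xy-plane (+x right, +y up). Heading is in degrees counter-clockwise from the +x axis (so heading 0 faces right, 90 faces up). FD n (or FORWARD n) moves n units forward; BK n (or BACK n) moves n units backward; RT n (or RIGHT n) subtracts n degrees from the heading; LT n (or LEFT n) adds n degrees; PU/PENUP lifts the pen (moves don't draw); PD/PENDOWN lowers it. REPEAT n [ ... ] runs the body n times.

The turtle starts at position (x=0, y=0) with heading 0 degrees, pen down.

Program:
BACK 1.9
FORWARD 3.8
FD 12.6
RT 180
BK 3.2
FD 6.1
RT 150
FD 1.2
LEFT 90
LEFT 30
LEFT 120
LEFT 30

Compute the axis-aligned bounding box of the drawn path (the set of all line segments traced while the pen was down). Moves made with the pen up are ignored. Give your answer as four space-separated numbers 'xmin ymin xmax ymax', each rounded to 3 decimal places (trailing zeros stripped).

Answer: -1.9 0 17.7 0.6

Derivation:
Executing turtle program step by step:
Start: pos=(0,0), heading=0, pen down
BK 1.9: (0,0) -> (-1.9,0) [heading=0, draw]
FD 3.8: (-1.9,0) -> (1.9,0) [heading=0, draw]
FD 12.6: (1.9,0) -> (14.5,0) [heading=0, draw]
RT 180: heading 0 -> 180
BK 3.2: (14.5,0) -> (17.7,0) [heading=180, draw]
FD 6.1: (17.7,0) -> (11.6,0) [heading=180, draw]
RT 150: heading 180 -> 30
FD 1.2: (11.6,0) -> (12.639,0.6) [heading=30, draw]
LT 90: heading 30 -> 120
LT 30: heading 120 -> 150
LT 120: heading 150 -> 270
LT 30: heading 270 -> 300
Final: pos=(12.639,0.6), heading=300, 6 segment(s) drawn

Segment endpoints: x in {-1.9, 0, 1.9, 11.6, 12.639, 14.5, 17.7}, y in {0, 0, 0, 0.6}
xmin=-1.9, ymin=0, xmax=17.7, ymax=0.6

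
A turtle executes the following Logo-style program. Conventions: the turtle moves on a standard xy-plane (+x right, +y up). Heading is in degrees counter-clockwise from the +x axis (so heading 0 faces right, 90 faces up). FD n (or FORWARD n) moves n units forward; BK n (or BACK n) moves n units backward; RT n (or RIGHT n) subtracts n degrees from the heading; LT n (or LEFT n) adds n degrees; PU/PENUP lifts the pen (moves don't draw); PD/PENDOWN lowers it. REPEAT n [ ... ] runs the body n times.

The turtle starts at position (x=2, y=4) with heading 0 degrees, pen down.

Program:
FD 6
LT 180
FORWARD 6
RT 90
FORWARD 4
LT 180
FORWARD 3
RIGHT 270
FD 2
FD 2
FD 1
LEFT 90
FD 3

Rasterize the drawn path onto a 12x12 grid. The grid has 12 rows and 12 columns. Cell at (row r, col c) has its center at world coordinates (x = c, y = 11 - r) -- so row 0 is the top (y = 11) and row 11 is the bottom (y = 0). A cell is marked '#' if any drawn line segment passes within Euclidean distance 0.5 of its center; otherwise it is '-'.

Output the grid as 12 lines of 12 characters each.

Answer: ------------
------------
------------
--#----#----
--#----#----
--#----#----
--######----
--#######---
------------
------------
------------
------------

Derivation:
Segment 0: (2,4) -> (8,4)
Segment 1: (8,4) -> (2,4)
Segment 2: (2,4) -> (2,8)
Segment 3: (2,8) -> (2,5)
Segment 4: (2,5) -> (4,5)
Segment 5: (4,5) -> (6,5)
Segment 6: (6,5) -> (7,5)
Segment 7: (7,5) -> (7,8)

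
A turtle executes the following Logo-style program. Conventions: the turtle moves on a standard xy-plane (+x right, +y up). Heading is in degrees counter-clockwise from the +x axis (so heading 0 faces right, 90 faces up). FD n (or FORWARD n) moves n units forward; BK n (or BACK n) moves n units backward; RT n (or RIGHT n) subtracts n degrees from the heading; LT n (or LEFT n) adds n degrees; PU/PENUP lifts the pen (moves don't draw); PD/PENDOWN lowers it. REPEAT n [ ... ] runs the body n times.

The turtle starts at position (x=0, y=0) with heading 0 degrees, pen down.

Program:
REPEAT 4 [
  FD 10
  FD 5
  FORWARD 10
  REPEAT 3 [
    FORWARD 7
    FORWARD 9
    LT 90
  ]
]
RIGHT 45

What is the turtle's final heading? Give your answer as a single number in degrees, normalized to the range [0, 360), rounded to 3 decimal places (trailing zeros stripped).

Executing turtle program step by step:
Start: pos=(0,0), heading=0, pen down
REPEAT 4 [
  -- iteration 1/4 --
  FD 10: (0,0) -> (10,0) [heading=0, draw]
  FD 5: (10,0) -> (15,0) [heading=0, draw]
  FD 10: (15,0) -> (25,0) [heading=0, draw]
  REPEAT 3 [
    -- iteration 1/3 --
    FD 7: (25,0) -> (32,0) [heading=0, draw]
    FD 9: (32,0) -> (41,0) [heading=0, draw]
    LT 90: heading 0 -> 90
    -- iteration 2/3 --
    FD 7: (41,0) -> (41,7) [heading=90, draw]
    FD 9: (41,7) -> (41,16) [heading=90, draw]
    LT 90: heading 90 -> 180
    -- iteration 3/3 --
    FD 7: (41,16) -> (34,16) [heading=180, draw]
    FD 9: (34,16) -> (25,16) [heading=180, draw]
    LT 90: heading 180 -> 270
  ]
  -- iteration 2/4 --
  FD 10: (25,16) -> (25,6) [heading=270, draw]
  FD 5: (25,6) -> (25,1) [heading=270, draw]
  FD 10: (25,1) -> (25,-9) [heading=270, draw]
  REPEAT 3 [
    -- iteration 1/3 --
    FD 7: (25,-9) -> (25,-16) [heading=270, draw]
    FD 9: (25,-16) -> (25,-25) [heading=270, draw]
    LT 90: heading 270 -> 0
    -- iteration 2/3 --
    FD 7: (25,-25) -> (32,-25) [heading=0, draw]
    FD 9: (32,-25) -> (41,-25) [heading=0, draw]
    LT 90: heading 0 -> 90
    -- iteration 3/3 --
    FD 7: (41,-25) -> (41,-18) [heading=90, draw]
    FD 9: (41,-18) -> (41,-9) [heading=90, draw]
    LT 90: heading 90 -> 180
  ]
  -- iteration 3/4 --
  FD 10: (41,-9) -> (31,-9) [heading=180, draw]
  FD 5: (31,-9) -> (26,-9) [heading=180, draw]
  FD 10: (26,-9) -> (16,-9) [heading=180, draw]
  REPEAT 3 [
    -- iteration 1/3 --
    FD 7: (16,-9) -> (9,-9) [heading=180, draw]
    FD 9: (9,-9) -> (0,-9) [heading=180, draw]
    LT 90: heading 180 -> 270
    -- iteration 2/3 --
    FD 7: (0,-9) -> (0,-16) [heading=270, draw]
    FD 9: (0,-16) -> (0,-25) [heading=270, draw]
    LT 90: heading 270 -> 0
    -- iteration 3/3 --
    FD 7: (0,-25) -> (7,-25) [heading=0, draw]
    FD 9: (7,-25) -> (16,-25) [heading=0, draw]
    LT 90: heading 0 -> 90
  ]
  -- iteration 4/4 --
  FD 10: (16,-25) -> (16,-15) [heading=90, draw]
  FD 5: (16,-15) -> (16,-10) [heading=90, draw]
  FD 10: (16,-10) -> (16,0) [heading=90, draw]
  REPEAT 3 [
    -- iteration 1/3 --
    FD 7: (16,0) -> (16,7) [heading=90, draw]
    FD 9: (16,7) -> (16,16) [heading=90, draw]
    LT 90: heading 90 -> 180
    -- iteration 2/3 --
    FD 7: (16,16) -> (9,16) [heading=180, draw]
    FD 9: (9,16) -> (0,16) [heading=180, draw]
    LT 90: heading 180 -> 270
    -- iteration 3/3 --
    FD 7: (0,16) -> (0,9) [heading=270, draw]
    FD 9: (0,9) -> (0,0) [heading=270, draw]
    LT 90: heading 270 -> 0
  ]
]
RT 45: heading 0 -> 315
Final: pos=(0,0), heading=315, 36 segment(s) drawn

Answer: 315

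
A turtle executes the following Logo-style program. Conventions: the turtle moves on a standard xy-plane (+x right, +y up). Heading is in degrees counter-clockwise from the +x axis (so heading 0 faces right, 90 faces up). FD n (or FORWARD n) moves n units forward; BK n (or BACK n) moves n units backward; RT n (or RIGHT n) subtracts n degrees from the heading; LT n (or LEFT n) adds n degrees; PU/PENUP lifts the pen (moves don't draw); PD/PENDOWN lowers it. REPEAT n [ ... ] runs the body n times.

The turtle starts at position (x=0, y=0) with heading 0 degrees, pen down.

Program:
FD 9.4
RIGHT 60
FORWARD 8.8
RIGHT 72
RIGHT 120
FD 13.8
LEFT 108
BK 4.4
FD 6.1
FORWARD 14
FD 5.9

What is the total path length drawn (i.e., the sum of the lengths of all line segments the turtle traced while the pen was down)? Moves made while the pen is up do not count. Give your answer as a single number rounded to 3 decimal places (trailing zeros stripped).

Answer: 62.4

Derivation:
Executing turtle program step by step:
Start: pos=(0,0), heading=0, pen down
FD 9.4: (0,0) -> (9.4,0) [heading=0, draw]
RT 60: heading 0 -> 300
FD 8.8: (9.4,0) -> (13.8,-7.621) [heading=300, draw]
RT 72: heading 300 -> 228
RT 120: heading 228 -> 108
FD 13.8: (13.8,-7.621) -> (9.536,5.504) [heading=108, draw]
LT 108: heading 108 -> 216
BK 4.4: (9.536,5.504) -> (13.095,8.09) [heading=216, draw]
FD 6.1: (13.095,8.09) -> (8.16,4.504) [heading=216, draw]
FD 14: (8.16,4.504) -> (-3.166,-3.725) [heading=216, draw]
FD 5.9: (-3.166,-3.725) -> (-7.939,-7.193) [heading=216, draw]
Final: pos=(-7.939,-7.193), heading=216, 7 segment(s) drawn

Segment lengths:
  seg 1: (0,0) -> (9.4,0), length = 9.4
  seg 2: (9.4,0) -> (13.8,-7.621), length = 8.8
  seg 3: (13.8,-7.621) -> (9.536,5.504), length = 13.8
  seg 4: (9.536,5.504) -> (13.095,8.09), length = 4.4
  seg 5: (13.095,8.09) -> (8.16,4.504), length = 6.1
  seg 6: (8.16,4.504) -> (-3.166,-3.725), length = 14
  seg 7: (-3.166,-3.725) -> (-7.939,-7.193), length = 5.9
Total = 62.4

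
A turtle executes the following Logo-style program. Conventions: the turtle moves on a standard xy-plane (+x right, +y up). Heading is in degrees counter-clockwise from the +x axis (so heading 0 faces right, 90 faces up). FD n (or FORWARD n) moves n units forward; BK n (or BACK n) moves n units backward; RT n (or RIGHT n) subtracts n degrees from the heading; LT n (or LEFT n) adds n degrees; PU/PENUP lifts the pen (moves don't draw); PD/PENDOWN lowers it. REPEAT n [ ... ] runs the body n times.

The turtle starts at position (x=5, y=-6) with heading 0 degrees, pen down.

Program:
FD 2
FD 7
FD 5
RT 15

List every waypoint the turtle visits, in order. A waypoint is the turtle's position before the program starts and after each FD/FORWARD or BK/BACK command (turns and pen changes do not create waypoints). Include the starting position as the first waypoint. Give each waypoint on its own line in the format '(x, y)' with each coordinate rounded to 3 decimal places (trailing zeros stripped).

Executing turtle program step by step:
Start: pos=(5,-6), heading=0, pen down
FD 2: (5,-6) -> (7,-6) [heading=0, draw]
FD 7: (7,-6) -> (14,-6) [heading=0, draw]
FD 5: (14,-6) -> (19,-6) [heading=0, draw]
RT 15: heading 0 -> 345
Final: pos=(19,-6), heading=345, 3 segment(s) drawn
Waypoints (4 total):
(5, -6)
(7, -6)
(14, -6)
(19, -6)

Answer: (5, -6)
(7, -6)
(14, -6)
(19, -6)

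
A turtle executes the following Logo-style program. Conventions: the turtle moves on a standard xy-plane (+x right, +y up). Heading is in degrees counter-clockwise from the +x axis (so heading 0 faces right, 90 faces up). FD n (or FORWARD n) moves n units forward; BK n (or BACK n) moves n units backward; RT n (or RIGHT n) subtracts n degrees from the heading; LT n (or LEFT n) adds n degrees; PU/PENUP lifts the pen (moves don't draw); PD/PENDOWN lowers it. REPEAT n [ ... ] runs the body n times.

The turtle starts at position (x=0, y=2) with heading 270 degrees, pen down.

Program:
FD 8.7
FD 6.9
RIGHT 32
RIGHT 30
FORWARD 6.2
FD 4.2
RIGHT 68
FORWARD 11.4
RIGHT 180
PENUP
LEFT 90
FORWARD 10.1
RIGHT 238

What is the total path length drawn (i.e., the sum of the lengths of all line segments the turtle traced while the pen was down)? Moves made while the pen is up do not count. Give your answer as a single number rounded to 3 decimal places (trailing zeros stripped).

Executing turtle program step by step:
Start: pos=(0,2), heading=270, pen down
FD 8.7: (0,2) -> (0,-6.7) [heading=270, draw]
FD 6.9: (0,-6.7) -> (0,-13.6) [heading=270, draw]
RT 32: heading 270 -> 238
RT 30: heading 238 -> 208
FD 6.2: (0,-13.6) -> (-5.474,-16.511) [heading=208, draw]
FD 4.2: (-5.474,-16.511) -> (-9.183,-18.483) [heading=208, draw]
RT 68: heading 208 -> 140
FD 11.4: (-9.183,-18.483) -> (-17.916,-11.155) [heading=140, draw]
RT 180: heading 140 -> 320
PU: pen up
LT 90: heading 320 -> 50
FD 10.1: (-17.916,-11.155) -> (-11.423,-3.418) [heading=50, move]
RT 238: heading 50 -> 172
Final: pos=(-11.423,-3.418), heading=172, 5 segment(s) drawn

Segment lengths:
  seg 1: (0,2) -> (0,-6.7), length = 8.7
  seg 2: (0,-6.7) -> (0,-13.6), length = 6.9
  seg 3: (0,-13.6) -> (-5.474,-16.511), length = 6.2
  seg 4: (-5.474,-16.511) -> (-9.183,-18.483), length = 4.2
  seg 5: (-9.183,-18.483) -> (-17.916,-11.155), length = 11.4
Total = 37.4

Answer: 37.4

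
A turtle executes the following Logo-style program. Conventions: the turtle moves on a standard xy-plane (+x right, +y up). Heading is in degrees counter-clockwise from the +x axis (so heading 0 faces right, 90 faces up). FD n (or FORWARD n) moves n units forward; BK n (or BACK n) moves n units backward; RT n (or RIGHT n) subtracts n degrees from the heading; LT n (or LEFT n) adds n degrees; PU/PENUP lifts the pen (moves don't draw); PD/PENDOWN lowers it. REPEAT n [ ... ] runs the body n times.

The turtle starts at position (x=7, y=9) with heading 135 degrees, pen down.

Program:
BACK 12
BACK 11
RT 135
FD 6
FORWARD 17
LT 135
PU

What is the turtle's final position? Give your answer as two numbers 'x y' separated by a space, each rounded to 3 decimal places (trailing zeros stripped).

Executing turtle program step by step:
Start: pos=(7,9), heading=135, pen down
BK 12: (7,9) -> (15.485,0.515) [heading=135, draw]
BK 11: (15.485,0.515) -> (23.263,-7.263) [heading=135, draw]
RT 135: heading 135 -> 0
FD 6: (23.263,-7.263) -> (29.263,-7.263) [heading=0, draw]
FD 17: (29.263,-7.263) -> (46.263,-7.263) [heading=0, draw]
LT 135: heading 0 -> 135
PU: pen up
Final: pos=(46.263,-7.263), heading=135, 4 segment(s) drawn

Answer: 46.263 -7.263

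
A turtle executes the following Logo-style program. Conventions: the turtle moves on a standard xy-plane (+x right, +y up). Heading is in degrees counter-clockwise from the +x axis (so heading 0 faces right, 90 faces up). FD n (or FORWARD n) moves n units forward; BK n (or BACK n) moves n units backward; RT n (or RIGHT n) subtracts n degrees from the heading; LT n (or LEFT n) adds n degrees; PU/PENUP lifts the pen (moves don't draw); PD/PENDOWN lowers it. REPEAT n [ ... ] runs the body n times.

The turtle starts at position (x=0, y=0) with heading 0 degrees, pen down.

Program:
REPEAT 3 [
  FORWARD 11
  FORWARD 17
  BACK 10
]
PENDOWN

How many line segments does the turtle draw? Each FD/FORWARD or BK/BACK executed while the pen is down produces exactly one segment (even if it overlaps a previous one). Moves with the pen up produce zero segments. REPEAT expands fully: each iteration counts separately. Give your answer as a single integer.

Executing turtle program step by step:
Start: pos=(0,0), heading=0, pen down
REPEAT 3 [
  -- iteration 1/3 --
  FD 11: (0,0) -> (11,0) [heading=0, draw]
  FD 17: (11,0) -> (28,0) [heading=0, draw]
  BK 10: (28,0) -> (18,0) [heading=0, draw]
  -- iteration 2/3 --
  FD 11: (18,0) -> (29,0) [heading=0, draw]
  FD 17: (29,0) -> (46,0) [heading=0, draw]
  BK 10: (46,0) -> (36,0) [heading=0, draw]
  -- iteration 3/3 --
  FD 11: (36,0) -> (47,0) [heading=0, draw]
  FD 17: (47,0) -> (64,0) [heading=0, draw]
  BK 10: (64,0) -> (54,0) [heading=0, draw]
]
PD: pen down
Final: pos=(54,0), heading=0, 9 segment(s) drawn
Segments drawn: 9

Answer: 9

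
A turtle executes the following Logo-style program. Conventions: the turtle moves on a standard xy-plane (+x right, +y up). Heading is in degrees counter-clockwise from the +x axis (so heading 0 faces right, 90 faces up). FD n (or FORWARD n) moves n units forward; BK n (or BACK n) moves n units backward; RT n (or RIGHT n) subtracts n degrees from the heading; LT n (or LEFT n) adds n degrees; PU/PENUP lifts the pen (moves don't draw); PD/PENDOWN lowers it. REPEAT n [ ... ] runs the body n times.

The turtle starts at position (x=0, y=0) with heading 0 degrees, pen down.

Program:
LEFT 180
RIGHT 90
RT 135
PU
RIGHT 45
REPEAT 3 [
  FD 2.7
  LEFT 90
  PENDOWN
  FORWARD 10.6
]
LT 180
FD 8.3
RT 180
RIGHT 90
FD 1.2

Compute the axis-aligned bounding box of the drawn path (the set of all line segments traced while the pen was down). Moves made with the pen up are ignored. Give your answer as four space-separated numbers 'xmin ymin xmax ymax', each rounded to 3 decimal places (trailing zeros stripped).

Executing turtle program step by step:
Start: pos=(0,0), heading=0, pen down
LT 180: heading 0 -> 180
RT 90: heading 180 -> 90
RT 135: heading 90 -> 315
PU: pen up
RT 45: heading 315 -> 270
REPEAT 3 [
  -- iteration 1/3 --
  FD 2.7: (0,0) -> (0,-2.7) [heading=270, move]
  LT 90: heading 270 -> 0
  PD: pen down
  FD 10.6: (0,-2.7) -> (10.6,-2.7) [heading=0, draw]
  -- iteration 2/3 --
  FD 2.7: (10.6,-2.7) -> (13.3,-2.7) [heading=0, draw]
  LT 90: heading 0 -> 90
  PD: pen down
  FD 10.6: (13.3,-2.7) -> (13.3,7.9) [heading=90, draw]
  -- iteration 3/3 --
  FD 2.7: (13.3,7.9) -> (13.3,10.6) [heading=90, draw]
  LT 90: heading 90 -> 180
  PD: pen down
  FD 10.6: (13.3,10.6) -> (2.7,10.6) [heading=180, draw]
]
LT 180: heading 180 -> 0
FD 8.3: (2.7,10.6) -> (11,10.6) [heading=0, draw]
RT 180: heading 0 -> 180
RT 90: heading 180 -> 90
FD 1.2: (11,10.6) -> (11,11.8) [heading=90, draw]
Final: pos=(11,11.8), heading=90, 7 segment(s) drawn

Segment endpoints: x in {0, 2.7, 10.6, 11, 13.3}, y in {-2.7, 7.9, 10.6, 10.6, 11.8}
xmin=0, ymin=-2.7, xmax=13.3, ymax=11.8

Answer: 0 -2.7 13.3 11.8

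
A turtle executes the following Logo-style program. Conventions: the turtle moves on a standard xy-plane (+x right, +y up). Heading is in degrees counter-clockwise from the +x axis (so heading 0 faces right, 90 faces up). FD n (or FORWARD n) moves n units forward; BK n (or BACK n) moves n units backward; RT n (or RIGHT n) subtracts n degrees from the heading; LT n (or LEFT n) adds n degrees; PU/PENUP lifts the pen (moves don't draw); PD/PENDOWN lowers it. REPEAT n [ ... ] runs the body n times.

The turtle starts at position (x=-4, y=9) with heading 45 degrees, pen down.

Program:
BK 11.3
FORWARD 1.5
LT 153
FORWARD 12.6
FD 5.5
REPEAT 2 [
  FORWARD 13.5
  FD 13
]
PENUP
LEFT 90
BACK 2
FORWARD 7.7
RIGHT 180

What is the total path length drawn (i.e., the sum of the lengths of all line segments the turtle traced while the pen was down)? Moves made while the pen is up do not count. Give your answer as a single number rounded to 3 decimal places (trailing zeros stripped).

Answer: 83.9

Derivation:
Executing turtle program step by step:
Start: pos=(-4,9), heading=45, pen down
BK 11.3: (-4,9) -> (-11.99,1.01) [heading=45, draw]
FD 1.5: (-11.99,1.01) -> (-10.93,2.07) [heading=45, draw]
LT 153: heading 45 -> 198
FD 12.6: (-10.93,2.07) -> (-22.913,-1.823) [heading=198, draw]
FD 5.5: (-22.913,-1.823) -> (-28.144,-3.523) [heading=198, draw]
REPEAT 2 [
  -- iteration 1/2 --
  FD 13.5: (-28.144,-3.523) -> (-40.983,-7.695) [heading=198, draw]
  FD 13: (-40.983,-7.695) -> (-53.347,-11.712) [heading=198, draw]
  -- iteration 2/2 --
  FD 13.5: (-53.347,-11.712) -> (-66.186,-15.884) [heading=198, draw]
  FD 13: (-66.186,-15.884) -> (-78.55,-19.901) [heading=198, draw]
]
PU: pen up
LT 90: heading 198 -> 288
BK 2: (-78.55,-19.901) -> (-79.168,-17.999) [heading=288, move]
FD 7.7: (-79.168,-17.999) -> (-76.788,-25.322) [heading=288, move]
RT 180: heading 288 -> 108
Final: pos=(-76.788,-25.322), heading=108, 8 segment(s) drawn

Segment lengths:
  seg 1: (-4,9) -> (-11.99,1.01), length = 11.3
  seg 2: (-11.99,1.01) -> (-10.93,2.07), length = 1.5
  seg 3: (-10.93,2.07) -> (-22.913,-1.823), length = 12.6
  seg 4: (-22.913,-1.823) -> (-28.144,-3.523), length = 5.5
  seg 5: (-28.144,-3.523) -> (-40.983,-7.695), length = 13.5
  seg 6: (-40.983,-7.695) -> (-53.347,-11.712), length = 13
  seg 7: (-53.347,-11.712) -> (-66.186,-15.884), length = 13.5
  seg 8: (-66.186,-15.884) -> (-78.55,-19.901), length = 13
Total = 83.9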